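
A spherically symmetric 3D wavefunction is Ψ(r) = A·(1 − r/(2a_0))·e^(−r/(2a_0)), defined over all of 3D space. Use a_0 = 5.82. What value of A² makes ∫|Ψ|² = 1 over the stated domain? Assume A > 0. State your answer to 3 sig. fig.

We need A² ∫|f|² 4πr² dr = 1, taking the integral from 0 to ∞.
The angular integral contributes 4π, leaving ∫₀^∞ r²|Ψ|² dr.
∫|Ψ|² 4πr² dr = A²·(8·π·a_0^3).
So A² = (8·π·a_0^3)^(−1).
Substituting a_0 = 5.82 gives A² = 0.0002018, so A = 0.01421.

A^2 ≈ 0.000202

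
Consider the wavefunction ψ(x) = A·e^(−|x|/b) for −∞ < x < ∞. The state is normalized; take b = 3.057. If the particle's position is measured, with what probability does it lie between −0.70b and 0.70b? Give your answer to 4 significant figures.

P = ∫_{−0.70b}^{0.70b} |ψ(x)|² dx.
With A² fixed by ∫|ψ|² = 1, i.e. A² = (b)^(−1), substitute and integrate.
Both integrals are even about x = 0, so only the x ≥ 0 halves are needed (the factors of 2 cancel). Let u = x/b; then A² and the length scale cancel, so P = ∫_{0}^{0.70} e^(-2·u) du ÷ ∫_{0}^{∞} e^(-2·u) du.
An antiderivative of e^(-2·u) is -e^(-2·u)/2; evaluating from 0 to 0.70 gives 1/2 - e^(-7/5)/2, while the full integral is 1/2.
The result is P = 0.75340.

P ≈ 0.7534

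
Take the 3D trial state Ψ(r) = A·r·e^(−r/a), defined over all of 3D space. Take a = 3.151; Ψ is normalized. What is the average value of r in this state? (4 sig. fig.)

The expectation value is the |Ψ|²-weighted average of r: ∫ r|Ψ|² 4πr² dr.
Since the A² factors cancel between numerator and denominator, ⟨r⟩ = 5·a/2.
Putting a = 3.151 gives 7.8775.

⟨r⟩ ≈ 7.878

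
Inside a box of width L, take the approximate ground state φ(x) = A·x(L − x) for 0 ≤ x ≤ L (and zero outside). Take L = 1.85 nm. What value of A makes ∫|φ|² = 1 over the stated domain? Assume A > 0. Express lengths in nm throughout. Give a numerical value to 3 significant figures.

A ≈ 1.18 nm^(-5/2)

The normalization condition is ∫|φ|² dx = 1 from 0 to L.
Expanding the polynomial and integrating term by term, with φ = A·x(L − x), the integral evaluates to A²·[L^5/30].
So A² = (L^5/30)^(−1).
With L = 1.85: A² = 1.384 and A = 1.177.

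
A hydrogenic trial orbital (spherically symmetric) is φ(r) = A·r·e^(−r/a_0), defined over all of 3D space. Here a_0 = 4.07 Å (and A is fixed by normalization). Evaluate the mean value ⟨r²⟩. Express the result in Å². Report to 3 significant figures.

By definition ⟨r²⟩ = ∫ r^2 |φ(r)|² 4πr² dr.
Recall ∫₀^∞ r^m e^(−r/β) dr = m!·β^(m+1), since the A² factors cancel between numerator and denominator, ⟨r²⟩ = 15·a_0^2/2.
Putting a_0 = 4.07 gives 124.2.

⟨r^2⟩ ≈ 124 Å^2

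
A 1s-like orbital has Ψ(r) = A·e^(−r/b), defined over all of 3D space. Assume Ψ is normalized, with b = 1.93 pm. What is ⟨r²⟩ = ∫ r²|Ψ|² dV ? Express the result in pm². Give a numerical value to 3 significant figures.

The expectation value is the |Ψ|²-weighted average of r^2: ∫ r^2|Ψ|² 4πr² dr.
Recall ∫₀^∞ r^m e^(−r/β) dr = m!·β^(m+1), evaluating both integrals, ⟨r²⟩ = 3·b^2.
With b = 1.93, ⟨r^2⟩ = 11.17.

⟨r^2⟩ ≈ 11.2 pm^2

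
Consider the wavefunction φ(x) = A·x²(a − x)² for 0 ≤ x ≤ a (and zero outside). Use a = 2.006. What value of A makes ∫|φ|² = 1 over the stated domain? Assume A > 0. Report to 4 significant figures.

A ≈ 1.094

Require ∫ |φ|² dx = 1 over the whole domain.
With φ = A·x²(a − x)², the integral evaluates to A²·[a^9/630].
Hence A² = 1/[a^9/630].
Plugging in a = 2.006 yields A = 1.0944.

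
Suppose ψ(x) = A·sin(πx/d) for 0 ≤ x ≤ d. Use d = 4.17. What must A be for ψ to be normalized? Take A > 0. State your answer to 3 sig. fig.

A ≈ 0.693

We need A² ∫|f|² dx = 1, taking the integral from 0 to d.
With ∫₀^d sin²(nπx/d) dx = d/2, carrying out the integral gives A² · d/2.
Hence A² = 1/[d/2].
Plugging in d = 4.17 yields A = 0.6925.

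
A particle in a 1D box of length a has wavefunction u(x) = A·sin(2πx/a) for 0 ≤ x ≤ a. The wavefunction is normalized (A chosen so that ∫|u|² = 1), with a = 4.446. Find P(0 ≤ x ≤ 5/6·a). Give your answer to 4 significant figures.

P = ∫_{0}^{5/6·a} |u(x)|² dx.
Since A² = 1/(a/2), this is the region integral divided by the full normalization integral.
Let t = x/a; then A² and the length scale cancel, so P = ∫_{0}^{5/6} sin(2·π·t)^2 dt ÷ ∫_{0}^{1} sin(2·π·t)^2 dt.
With ∫ sin(2·π·t)^2 dt = t/2 - sin(4·π·t)/(8·π) + C, the region integral is √(3)/(16·π) + 5/12 and the full one is 1/2.
Taking the ratio, P = √(3)/(8·π) + 5/6.

P ≈ 0.9022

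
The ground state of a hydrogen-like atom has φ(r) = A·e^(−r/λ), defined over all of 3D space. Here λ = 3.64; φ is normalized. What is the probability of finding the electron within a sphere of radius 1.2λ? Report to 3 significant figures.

P = ∫ |φ|² 4πr² dr over r ≤ 1.2λ.
Normalization gives A² = 1/(π·λ^3).
In terms of u = r/λ (A², 4π and the length scale all cancel between numerator and denominator), P = [∫_{0}^{1.2} u^2·e^(-2·u) du] / [∫_{0}^{∞} u^2·e^(-2·u) du].
With ∫ u^2·e^(-2·u) du = -(2·u^2 + 2·u + 1)·e^(-2·u)/4 + C, the region integral is 1/4 - 157·e^(-12/5)/100 and the full one is 1/4.
This evaluates to P = 0.4303.

P ≈ 0.430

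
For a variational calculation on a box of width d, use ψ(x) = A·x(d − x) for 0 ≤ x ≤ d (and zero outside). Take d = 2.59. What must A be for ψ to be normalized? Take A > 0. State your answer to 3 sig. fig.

A ≈ 0.507

Require ∫ |ψ|² dx = 1 over the whole domain.
Carrying out the integral gives A² · d^5/30.
Setting this equal to 1 gives A² = 1/(d^5/30).
Substituting d = 2.59 gives A² = 0.2574, so A = 0.5074.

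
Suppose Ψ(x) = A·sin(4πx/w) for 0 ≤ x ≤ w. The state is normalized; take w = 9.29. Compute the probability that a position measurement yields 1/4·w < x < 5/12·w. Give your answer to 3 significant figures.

|Ψ|² is the probability density, so P = ∫_{1/4·w}^{5/12·w} |Ψ|² dx.
The normalization integral ∫|Ψ|²dx over the whole domain equals w/2·A², and A² cancels in the ratio.
Let u = x/w; then A² and the length scale cancel, so P = ∫_{1/4}^{5/12} sin(4·π·u)^2 du ÷ ∫_{0}^{1} sin(4·π·u)^2 du.
With ∫ sin(4·π·u)^2 du = u/2 - sin(4·π·u)·cos(4·π·u)/(8·π) + C, the region integral is √(3)/(32·π) + 1/12 and the full one is 1/2.
This works out to P = (√(3)/16 + π/6)/π.

P ≈ 0.201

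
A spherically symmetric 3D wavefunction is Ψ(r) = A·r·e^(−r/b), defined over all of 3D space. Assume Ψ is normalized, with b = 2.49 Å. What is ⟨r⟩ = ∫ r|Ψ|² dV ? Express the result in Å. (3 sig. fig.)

⟨r⟩ = ∫ r |Ψ|² 4πr² dr over the full domain.
Recall ∫₀^∞ r^m e^(−r/β) dr = m!·β^(m+1), evaluating both integrals, ⟨r⟩ = 5·b/2.
Putting b = 2.49 gives 6.225.

⟨r⟩ ≈ 6.23 Å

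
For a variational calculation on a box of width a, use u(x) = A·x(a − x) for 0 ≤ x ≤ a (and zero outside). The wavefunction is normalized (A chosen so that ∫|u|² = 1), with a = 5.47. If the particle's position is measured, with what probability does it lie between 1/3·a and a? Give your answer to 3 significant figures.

P = ∫_{1/3·a}^{a} |u(x)|² dx.
The normalization integral ∫|u|²dx over the whole domain equals a^5/30·A², and A² cancels in the ratio.
In terms of t = x/a (A² and the length scale cancel between numerator and denominator), P = [∫_{1/3}^{1} t^2·(1 - t)^2 dt] / [∫_{0}^{1} t^2·(1 - t)^2 dt].
With ∫ t^2·(1 - t)^2 dt = t^3·(6·t^2 - 15·t + 10)/30 + C, the region integral is 32/1215 and the full one is 1/30.
The result is P = 64/81.

P ≈ 0.790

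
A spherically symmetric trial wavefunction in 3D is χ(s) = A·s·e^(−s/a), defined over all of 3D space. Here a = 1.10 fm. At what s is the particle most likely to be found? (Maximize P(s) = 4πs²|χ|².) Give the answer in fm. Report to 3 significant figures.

s ≈ 2.20 fm

The maximum of P(s) = 4πs²|χ|² occurs where its derivative vanishes.
Solving yields s = 2·a.
With a = 1.10, the most probable radial distance is 2.200 fm.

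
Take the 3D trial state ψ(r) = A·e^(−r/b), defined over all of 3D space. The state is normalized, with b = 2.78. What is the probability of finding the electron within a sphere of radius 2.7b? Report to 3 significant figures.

With dV = 4πr²dr, the probability is ∫|ψ|² dV over r ≤ 2.7b.
A² is fixed by ∫₀^∞ 4πr²|ψ|² dr = 1, i.e. A² = (π·b^3)^(−1).
Substituting u = r/b, A², 4π and the length scale all cancel in the ratio: P = ∫_{0}^{2.7} u^2·e^(-2·u) du / ∫_{0}^{∞} u^2·e^(-2·u) du.
An antiderivative of u^2·e^(-2·u) is -(2·u^2 + 2·u + 1)·e^(-2·u)/4; evaluating from 0 to 2.7 gives 1/4 - 1049·e^(-27/5)/200, while the full integral is 1/4.
Taking the ratio yields P = 0.9052.

P ≈ 0.905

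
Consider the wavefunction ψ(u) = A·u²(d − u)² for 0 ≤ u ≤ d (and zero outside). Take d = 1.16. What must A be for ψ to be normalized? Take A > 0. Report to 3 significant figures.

Require ∫ |ψ|² du = 1 over the whole domain.
Expanding the polynomial and integrating term by term, ∫|ψ|² du = A²·(d^9/630).
Hence A² = 1/[d^9/630].
Substituting d = 1.16 gives A² = 165.7, so A = 12.87.

A ≈ 12.9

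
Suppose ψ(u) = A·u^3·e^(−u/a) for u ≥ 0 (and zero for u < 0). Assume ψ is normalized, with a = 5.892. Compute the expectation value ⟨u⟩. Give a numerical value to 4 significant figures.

⟨u⟩ ≈ 20.62

The expectation value is the |ψ|²-weighted average of u: ∫ u|ψ|² du.
Since the A² factors cancel between numerator and denominator, ⟨u⟩ = 7·a/2.
Putting a = 5.892 gives 20.622.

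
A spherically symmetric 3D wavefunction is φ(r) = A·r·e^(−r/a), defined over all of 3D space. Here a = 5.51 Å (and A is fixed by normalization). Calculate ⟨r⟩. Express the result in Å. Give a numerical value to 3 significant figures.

The expectation value is the |φ|²-weighted average of r: ∫ r|φ|² 4πr² dr.
Evaluating both integrals, ⟨r⟩ = 5·a/2.
With a = 5.51, ⟨r⟩ = 13.78.

⟨r⟩ ≈ 13.8 Å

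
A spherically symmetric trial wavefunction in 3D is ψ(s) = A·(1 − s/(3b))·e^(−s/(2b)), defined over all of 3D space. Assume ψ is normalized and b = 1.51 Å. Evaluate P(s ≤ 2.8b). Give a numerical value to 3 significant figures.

With dV = 4πs²ds, the probability is ∫|ψ|² dV over s ≤ 2.8b.
Normalization gives A² = 1/(8·π·b^3/3).
Let u = s/b; then A², 4π and the length scale all cancel, so P = ∫_{0}^{2.8} u^2·(1 - u/3)^2·e^(-u) du ÷ ∫_{0}^{∞} u^2·(1 - u/3)^2·e^(-u) du.
An antiderivative of u^2·(1 - u/3)^2·e^(-u) is (-u^4 + 2·u^3 - 3·u^2 - 6·u - 6)·e^(-u)/9; evaluating from 0 to 2.8 gives ≈ 0.23504, while the full integral is 2/3.
This evaluates to P = 0.3526.

P ≈ 0.353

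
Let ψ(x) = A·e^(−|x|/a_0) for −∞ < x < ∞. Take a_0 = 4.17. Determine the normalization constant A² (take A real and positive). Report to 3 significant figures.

A^2 ≈ 0.240

The normalization condition is ∫|ψ|² dx = 1 from −∞ to ∞.
Using ∫₀^∞ xⁿ e^(−αx) dx = n!/αⁿ⁺¹, ∫|ψ|² dx = A²·(a_0).
Setting this equal to 1 gives A² = 1/(a_0).
Plugging in a_0 = 4.17 yields A = 0.4897.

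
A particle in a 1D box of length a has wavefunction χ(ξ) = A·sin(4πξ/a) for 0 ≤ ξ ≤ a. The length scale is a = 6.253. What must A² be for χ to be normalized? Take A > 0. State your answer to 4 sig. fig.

The normalization condition is ∫|χ|² dξ = 1 from 0 to a.
With χ = A·sin(4πξ/a), the integral evaluates to A²·[a/2].
So A² = (a/2)^(−1).
With a = 6.253: A² = 0.31985 and A = 0.56555.

A^2 ≈ 0.3198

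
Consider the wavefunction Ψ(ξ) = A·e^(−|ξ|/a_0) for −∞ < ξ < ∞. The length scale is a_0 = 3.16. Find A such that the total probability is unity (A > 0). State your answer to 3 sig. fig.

The normalization condition is ∫|Ψ|² dξ = 1 from −∞ to ∞.
Recall ∫₀^∞ ξ^m e^(−ξ/β) dξ = m!·β^(m+1), the integral (without the A² prefactor) comes out to a_0.
Setting this equal to 1 gives A² = 1/(a_0).
With a_0 = 3.16: A² = 0.3165 and A = 0.5625.

A ≈ 0.563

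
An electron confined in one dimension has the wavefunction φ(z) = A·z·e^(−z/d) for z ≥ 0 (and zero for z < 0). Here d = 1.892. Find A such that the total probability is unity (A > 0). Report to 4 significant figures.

Normalization requires ∫|φ|² dz = 1, integrated from 0 to ∞.
With φ = A·z·e^(−z/d), the integral evaluates to A²·[d^3/4].
Hence A² = 1/[d^3/4].
Substituting d = 1.892 gives A² = 0.59060, so A = 0.76851.

A ≈ 0.7685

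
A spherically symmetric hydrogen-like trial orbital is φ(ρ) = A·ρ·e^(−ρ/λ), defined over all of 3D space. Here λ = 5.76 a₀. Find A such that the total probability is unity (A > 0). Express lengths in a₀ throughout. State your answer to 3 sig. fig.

A ≈ 0.00409 a₀^(-5/2)

We need A² ∫|f|² 4πρ² dρ = 1, taking the integral from 0 to ∞.
The angular integral contributes 4π, leaving ∫₀^∞ ρ²|φ|² dρ.
∫|φ|² 4πρ² dρ = A²·(3·π·λ^5).
So A² = (3·π·λ^5)^(−1).
With λ = 5.76: A² = 0.00001673 and A = 0.004091.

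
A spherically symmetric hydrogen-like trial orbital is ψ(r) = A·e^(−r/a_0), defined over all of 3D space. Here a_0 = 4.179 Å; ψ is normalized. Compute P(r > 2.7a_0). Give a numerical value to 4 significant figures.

P ≈ 0.09476

P = ∫ |ψ|² 4πr² dr over r > 2.7a_0.
Normalization gives A² = 1/(π·a_0^3).
In terms of u = r/a_0 (A², 4π and the length scale all cancel between numerator and denominator), P = [∫_{2.7}^{∞} u^2·e^(-2·u) du] / [∫_{0}^{∞} u^2·e^(-2·u) du].
Using ∫ u^2·e^(-2·u) du = -(2·u^2 + 2·u + 1)·e^(-2·u)/4, the numerator is 1049·e^(-27/5)/200 and the denominator is 1/4.
The region integral divided by the full integral gives P = 0.094758.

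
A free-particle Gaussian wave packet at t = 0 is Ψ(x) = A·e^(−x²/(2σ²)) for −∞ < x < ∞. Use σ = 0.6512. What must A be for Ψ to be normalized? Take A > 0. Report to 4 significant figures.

A ≈ 0.9308

Normalization requires ∫|Ψ|² dx = 1, integrated from −∞ to ∞.
Differentiating ∫e^(−αx²) dx = √(π/α) under α to get the higher moments, the integral (without the A² prefactor) comes out to √(π)·σ.
With σ = 0.6512: A² = 0.86638 and A = 0.93080.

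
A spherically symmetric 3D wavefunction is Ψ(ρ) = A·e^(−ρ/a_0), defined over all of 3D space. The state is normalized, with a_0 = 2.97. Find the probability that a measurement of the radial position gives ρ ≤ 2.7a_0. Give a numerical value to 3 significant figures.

P = ∫ |Ψ|² 4πρ² dρ over ρ ≤ 2.7a_0.
Normalization gives A² = 1/(π·a_0^3).
Let u = ρ/a_0; then A², 4π and the length scale all cancel, so P = ∫_{0}^{2.7} u^2·e^(-2·u) du ÷ ∫_{0}^{∞} u^2·e^(-2·u) du.
Using ∫ u^2·e^(-2·u) du = -(2·u^2 + 2·u + 1)·e^(-2·u)/4, the numerator is 1/4 - 1049·e^(-27/5)/200 and the denominator is 1/4.
The region integral divided by the full integral gives P = 0.9052.

P ≈ 0.905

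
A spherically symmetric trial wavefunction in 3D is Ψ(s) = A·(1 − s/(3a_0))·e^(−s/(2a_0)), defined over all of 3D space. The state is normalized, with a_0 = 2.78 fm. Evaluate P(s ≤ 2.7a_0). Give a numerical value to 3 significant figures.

P ≈ 0.352

P = ∫ |Ψ|² 4πs² ds over s ≤ 2.7a_0.
The full normalization integral is A²·[8·π·a_0^3/3] = 1, fixing A².
Substituting u = s/a_0, A², 4π and the length scale all cancel in the ratio: P = ∫_{0}^{2.7} u^2·(1 - u/3)^2·e^(-u) du / ∫_{0}^{∞} u^2·(1 - u/3)^2·e^(-u) du.
With ∫ u^2·(1 - u/3)^2·e^(-u) du = (-u^4 + 2·u^3 - 3·u^2 - 6·u - 6)·e^(-u)/9 + C, the region integral is ≈ 0.23470 and the full one is 2/3.
This evaluates to P = 0.3520.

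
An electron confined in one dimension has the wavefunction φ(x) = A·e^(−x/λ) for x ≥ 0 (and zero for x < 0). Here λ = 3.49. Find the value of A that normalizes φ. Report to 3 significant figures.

The normalization condition is ∫|φ|² dx = 1 from 0 to ∞.
The integral (without the A² prefactor) comes out to λ/2.
Setting this equal to 1 gives A² = 1/(λ/2).
Substituting λ = 3.49 gives A² = 0.5731, so A = 0.7570.

A ≈ 0.757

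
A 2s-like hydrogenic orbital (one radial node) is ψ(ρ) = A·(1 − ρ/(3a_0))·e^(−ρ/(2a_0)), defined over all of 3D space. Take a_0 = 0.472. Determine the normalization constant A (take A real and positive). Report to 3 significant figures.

A ≈ 1.07

The normalization condition is ∫|ψ|² 4πρ² dρ = 1 from 0 to ∞.
Using ∫₀^∞ ρⁿ e^(−αρ) dρ = n!/αⁿ⁺¹, with ψ = A·(1 − ρ/(3a_0))·e^(−ρ/(2a_0)), the integral evaluates to A²·[8·π·a_0^3/3].
Hence A² = 1/[8·π·a_0^3/3].
Plugging in a_0 = 0.472 yields A = 1.065.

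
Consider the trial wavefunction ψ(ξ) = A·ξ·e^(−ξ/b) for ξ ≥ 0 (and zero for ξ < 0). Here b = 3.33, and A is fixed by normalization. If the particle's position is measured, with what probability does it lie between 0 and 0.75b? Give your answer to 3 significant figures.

P ≈ 0.191

The probability is P = ∫ |ψ|² dξ over [0, 0.75b].
With A² fixed by ∫|ψ|² = 1, i.e. A² = (b^3/4)^(−1), substitute and integrate.
Let u = ξ/b; then A² and the length scale cancel, so P = ∫_{0}^{0.75} u^2·e^(-2·u) du ÷ ∫_{0}^{∞} u^2·e^(-2·u) du.
Using ∫ u^2·e^(-2·u) du = -(2·u^2 + 2·u + 1)·e^(-2·u)/4, the numerator is 1/4 - 29·e^(-3/2)/32 and the denominator is 1/4.
The result is P = 0.1912.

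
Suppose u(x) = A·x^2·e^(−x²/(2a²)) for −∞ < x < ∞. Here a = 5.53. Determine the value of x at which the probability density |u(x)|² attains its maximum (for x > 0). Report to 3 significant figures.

Differentiate |u(x)|² with respect to x and set to zero.
Solving yields x = √(2)·a.
With a = 5.53, the value of x > 0 at which the probability density is greatest is 7.821.

x ≈ 7.82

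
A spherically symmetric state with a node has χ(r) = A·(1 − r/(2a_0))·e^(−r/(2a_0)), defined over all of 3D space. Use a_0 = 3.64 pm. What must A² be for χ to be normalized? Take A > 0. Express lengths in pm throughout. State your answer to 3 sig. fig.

A^2 ≈ 0.000825 pm^(-3)

Normalization requires ∫|χ|² 4πr² dr = 1, integrated from 0 to ∞.
In 3D with spherical symmetry the volume element is 4πr² dr.
Recall ∫₀^∞ r^m e^(−r/β) dr = m!·β^(m+1), ∫|χ|² 4πr² dr = A²·(8·π·a_0^3).
Hence A² = 1/[8·π·a_0^3].
Substituting a_0 = 3.64 gives A² = 0.0008250, so A = 0.02872.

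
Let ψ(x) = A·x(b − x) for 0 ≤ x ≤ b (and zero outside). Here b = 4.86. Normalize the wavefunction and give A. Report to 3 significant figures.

Normalization requires ∫|ψ|² dx = 1, integrated from 0 to b.
Expanding the polynomial and integrating term by term, the integral (without the A² prefactor) comes out to b^5/30.
So A² = (b^5/30)^(−1).
Substituting b = 4.86 gives A² = 0.01106, so A = 0.1052.

A ≈ 0.105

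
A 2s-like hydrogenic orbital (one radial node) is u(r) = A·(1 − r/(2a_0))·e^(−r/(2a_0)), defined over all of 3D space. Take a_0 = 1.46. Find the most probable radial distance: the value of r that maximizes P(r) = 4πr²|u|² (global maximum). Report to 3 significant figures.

r ≈ 7.64

Set d/dr [P(r) = 4πr²|u|²] = 0 and solve for r > 0.
Solving yields r = a_0·(√(5) + 3).
With a_0 = 1.46, the most probable radial distance is 7.645.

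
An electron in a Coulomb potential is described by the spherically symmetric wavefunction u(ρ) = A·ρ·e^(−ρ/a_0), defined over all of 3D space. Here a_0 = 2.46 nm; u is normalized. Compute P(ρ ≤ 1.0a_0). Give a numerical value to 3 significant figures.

P ≈ 0.0527

P = ∫ |u|² 4πρ² dρ over ρ ≤ 1.0a_0.
A² is fixed by ∫₀^∞ 4πρ²|u|² dρ = 1, i.e. A² = (3·π·a_0^5)^(−1).
Substituting t = ρ/a_0, A², 4π and the length scale all cancel in the ratio: P = ∫_{0}^{1.0} t^4·e^(-2·t) dt / ∫_{0}^{∞} t^4·e^(-2·t) dt.
With ∫ t^4·e^(-2·t) dt = -(t^4/2 + t^3 + 3·t^2/2 + 3·t/2 + 3/4)·e^(-2·t) + C, the region integral is 3/4 - 21·e^(-2)/4 and the full one is 3/4.
The region integral divided by the full integral gives P = 0.05265.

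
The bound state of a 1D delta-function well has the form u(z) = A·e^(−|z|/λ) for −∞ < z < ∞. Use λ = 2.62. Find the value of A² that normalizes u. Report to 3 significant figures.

A^2 ≈ 0.382

The normalization condition is ∫|u|² dz = 1 from −∞ to ∞.
With ∫₀^∞ z^0 e^(−αz) dz = 0!/α^1, with u = A·e^(−|z|/λ), the integral evaluates to A²·[λ].
Setting this equal to 1 gives A² = 1/(λ).
With λ = 2.62: A² = 0.3817 and A = 0.6178.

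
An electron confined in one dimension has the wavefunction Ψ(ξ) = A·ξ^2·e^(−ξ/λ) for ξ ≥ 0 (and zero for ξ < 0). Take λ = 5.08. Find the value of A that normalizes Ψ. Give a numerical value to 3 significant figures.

A ≈ 0.0199

The normalization condition is ∫|Ψ|² dξ = 1 from 0 to ∞.
Carrying out the integral gives A² · 3·λ^5/4.
So A² = (3·λ^5/4)^(−1).
With λ = 5.08: A² = 0.0003941 and A = 0.01985.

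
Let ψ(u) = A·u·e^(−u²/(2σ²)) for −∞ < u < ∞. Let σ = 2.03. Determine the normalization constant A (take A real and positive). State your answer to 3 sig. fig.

We need A² ∫|f|² du = 1, taking the integral from −∞ to ∞.
Differentiating ∫e^(−αu²) du = √(π/α) under α to get the higher moments, carrying out the integral gives A² · √(π)·σ^3/2.
So A² = (√(π)·σ^3/2)^(−1).
Plugging in σ = 2.03 yields A = 0.3673.

A ≈ 0.367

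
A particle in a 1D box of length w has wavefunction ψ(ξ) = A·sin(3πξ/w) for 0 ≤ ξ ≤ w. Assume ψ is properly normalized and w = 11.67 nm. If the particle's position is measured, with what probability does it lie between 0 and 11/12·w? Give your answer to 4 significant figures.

|ψ|² is the probability density, so P = ∫_{0}^{11/12·w} |ψ|² dξ.
The normalization integral ∫|ψ|²dξ over the whole domain equals w/2·A², and A² cancels in the ratio.
Let u = ξ/w; then A² and the length scale cancel, so P = ∫_{0}^{11/12} sin(3·π·u)^2 du ÷ ∫_{0}^{1} sin(3·π·u)^2 du.
An antiderivative of sin(3·π·u)^2 is u/2 - sin(6·π·u)/(12·π); evaluating from 0 to 11/12 gives 1/(12·π) + 11/24, while the full integral is 1/2.
Evaluating gives P = (2 + 11·π)/(12·π).

P ≈ 0.9697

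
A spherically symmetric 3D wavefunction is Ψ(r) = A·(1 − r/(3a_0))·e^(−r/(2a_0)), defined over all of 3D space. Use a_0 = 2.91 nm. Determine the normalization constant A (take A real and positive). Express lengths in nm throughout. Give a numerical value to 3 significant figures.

Require ∫ |Ψ|² 4πr² dr = 1 over the whole domain.
In 3D with spherical symmetry the volume element is 4πr² dr.
Recall ∫₀^∞ r^m e^(−r/β) dr = m!·β^(m+1), ∫|Ψ|² 4πr² dr = A²·(8·π·a_0^3/3).
Plugging in a_0 = 2.91 yields A = 0.06960.

A ≈ 0.0696 nm^(-3/2)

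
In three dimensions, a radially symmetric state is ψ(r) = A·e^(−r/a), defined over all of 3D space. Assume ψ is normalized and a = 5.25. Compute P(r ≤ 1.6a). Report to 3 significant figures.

With dV = 4πr²dr, the probability is ∫|ψ|² dV over r ≤ 1.6a.
Normalization gives A² = 1/(π·a^3).
Let u = r/a; then A², 4π and the length scale all cancel, so P = ∫_{0}^{1.6} u^2·e^(-2·u) du ÷ ∫_{0}^{∞} u^2·e^(-2·u) du.
Using ∫ u^2·e^(-2·u) du = -(2·u^2 + 2·u + 1)·e^(-2·u)/4, the numerator is 1/4 - 233·e^(-16/5)/100 and the denominator is 1/4.
The region integral divided by the full integral gives P = 0.6201.

P ≈ 0.620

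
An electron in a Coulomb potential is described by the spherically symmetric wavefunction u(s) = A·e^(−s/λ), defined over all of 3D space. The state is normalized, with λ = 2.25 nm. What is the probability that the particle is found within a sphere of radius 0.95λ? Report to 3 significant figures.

P ≈ 0.296

With dV = 4πs²ds, the probability is ∫|u|² dV over s ≤ 0.95λ.
The full normalization integral is A²·[π·λ^3] = 1, fixing A².
Let t = s/λ; then A², 4π and the length scale all cancel, so P = ∫_{0}^{0.95} t^2·e^(-2·t) dt ÷ ∫_{0}^{∞} t^2·e^(-2·t) dt.
An antiderivative of t^2·e^(-2·t) is -(2·t^2 + 2·t + 1)·e^(-2·t)/4; evaluating from 0 to 0.95 gives 1/4 - 941·e^(-19/10)/800, while the full integral is 1/4.
The region integral divided by the full integral gives P = 0.2963.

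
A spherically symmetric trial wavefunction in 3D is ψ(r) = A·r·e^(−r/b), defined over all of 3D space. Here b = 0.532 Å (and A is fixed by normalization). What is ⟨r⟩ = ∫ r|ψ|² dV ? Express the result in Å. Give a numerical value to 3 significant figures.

By definition ⟨r⟩ = ∫ r |ψ(r)|² 4πr² dr.
Since the A² factors cancel between numerator and denominator, ⟨r⟩ = 5·b/2.
Putting b = 0.532 gives 1.330.

⟨r⟩ ≈ 1.33 Å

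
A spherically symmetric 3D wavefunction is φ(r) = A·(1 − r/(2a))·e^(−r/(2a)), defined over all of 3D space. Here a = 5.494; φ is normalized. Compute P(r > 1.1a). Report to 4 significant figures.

P ≈ 0.9613

With dV = 4πr²dr, the probability is ∫|φ|² dV over r > 1.1a.
Normalization gives A² = 1/(8·π·a^3).
Let u = r/a; then A², 4π and the length scale all cancel, so P = ∫_{1.1}^{∞} u^2·(1 - u/2)^2·e^(-u) du ÷ ∫_{0}^{∞} u^2·(1 - u/2)^2·e^(-u) du.
An antiderivative of u^2·(1 - u/2)^2·e^(-u) is -(u^4/4 + u^2 + 2·u + 2)·e^(-u); evaluating from 1.1 to ∞ gives ≈ 1.92267, while the full integral is 2.
Taking the ratio yields P = 0.96134.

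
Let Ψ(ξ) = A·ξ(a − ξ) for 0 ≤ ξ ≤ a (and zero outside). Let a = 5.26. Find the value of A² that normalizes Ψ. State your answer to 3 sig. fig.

Normalization requires ∫|Ψ|² dξ = 1, integrated from 0 to a.
Carrying out the integral gives A² · a^5/30.
So A² = (a^5/30)^(−1).
With a = 5.26: A² = 0.007451 and A = 0.08632.

A^2 ≈ 0.00745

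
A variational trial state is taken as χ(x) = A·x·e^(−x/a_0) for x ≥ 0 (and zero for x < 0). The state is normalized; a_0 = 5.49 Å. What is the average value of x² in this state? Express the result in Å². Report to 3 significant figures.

The expectation value is the |χ|²-weighted average of x^2: ∫ x^2|χ|² dx.
With ∫₀^∞ x^4 e^(−αx) dx = 4!/α^5, since the A² factors cancel between numerator and denominator, ⟨x²⟩ = 3·a_0^2.
Putting a_0 = 5.49 gives 90.42.

⟨x^2⟩ ≈ 90.4 Å^2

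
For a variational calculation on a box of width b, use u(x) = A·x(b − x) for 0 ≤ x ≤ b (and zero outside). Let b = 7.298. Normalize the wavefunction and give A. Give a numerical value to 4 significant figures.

Require ∫ |u|² dx = 1 over the whole domain.
Expanding the polynomial and integrating term by term, carrying out the integral gives A² · b^5/30.
So A² = (b^5/30)^(−1).
Plugging in b = 7.298 yields A = 0.038067.

A ≈ 0.03807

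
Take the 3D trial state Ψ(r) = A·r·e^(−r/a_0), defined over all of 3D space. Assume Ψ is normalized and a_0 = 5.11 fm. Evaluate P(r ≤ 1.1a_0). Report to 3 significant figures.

P = ∫ |Ψ|² 4πr² dr over r ≤ 1.1a_0.
Normalization gives A² = 1/(3·π·a_0^5).
Substituting u = r/a_0, A², 4π and the length scale all cancel in the ratio: P = ∫_{0}^{1.1} u^4·e^(-2·u) du / ∫_{0}^{∞} u^4·e^(-2·u) du.
An antiderivative of u^4·e^(-2·u) is -(u^4/2 + u^3 + 3·u^2/2 + 3·u/2 + 3/4)·e^(-2·u); evaluating from 0 to 1.1 gives ≈ 0.054372, while the full integral is 3/4.
Taking the ratio yields P = 0.07250.

P ≈ 0.0725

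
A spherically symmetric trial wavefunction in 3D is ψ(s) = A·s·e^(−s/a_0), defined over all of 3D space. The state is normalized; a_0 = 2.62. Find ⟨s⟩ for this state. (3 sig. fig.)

⟨s⟩ ≈ 6.55

The expectation value is the |ψ|²-weighted average of s: ∫ s|ψ|² 4πs² ds.
With ∫₀^∞ s^5 e^(−αs) ds = 5!/α^6, the ratio of the moment integral to the normalization integral gives ⟨s⟩ = 5·a_0/2.
With a_0 = 2.62, ⟨s⟩ = 6.550.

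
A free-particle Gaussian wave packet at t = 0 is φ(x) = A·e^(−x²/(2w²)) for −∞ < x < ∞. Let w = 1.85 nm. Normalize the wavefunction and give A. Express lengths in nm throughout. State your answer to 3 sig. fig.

A ≈ 0.552 nm^(-1/2)

We need A² ∫|f|² dx = 1, taking the integral from −∞ to ∞.
With φ = A·e^(−x²/(2w²)), the integral evaluates to A²·[√(π)·w].
Setting this equal to 1 gives A² = 1/(√(π)·w).
Plugging in w = 1.85 yields A = 0.5522.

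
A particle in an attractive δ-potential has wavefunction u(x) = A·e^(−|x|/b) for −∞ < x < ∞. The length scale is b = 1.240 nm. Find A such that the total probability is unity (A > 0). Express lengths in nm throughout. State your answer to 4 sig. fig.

A ≈ 0.8980 nm^(-1/2)

We need A² ∫|f|² dx = 1, taking the integral from −∞ to ∞.
Recall ∫₀^∞ x^m e^(−x/β) dx = m!·β^(m+1), the integral (without the A² prefactor) comes out to b.
Hence A² = 1/[b].
Plugging in b = 1.240 yields A = 0.89803.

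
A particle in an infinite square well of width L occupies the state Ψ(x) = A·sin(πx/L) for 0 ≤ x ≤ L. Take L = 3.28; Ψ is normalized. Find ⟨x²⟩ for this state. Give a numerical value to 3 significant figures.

By definition ⟨x²⟩ = ∫ x^2 |Ψ(x)|² dx.
Using sin²θ = (1 − cos 2θ)/2, since the A² factors cancel between numerator and denominator, ⟨x²⟩ = -L^2/(2·π^2) + L^2/3.
Putting L = 3.28 gives 3.041.

⟨x^2⟩ ≈ 3.04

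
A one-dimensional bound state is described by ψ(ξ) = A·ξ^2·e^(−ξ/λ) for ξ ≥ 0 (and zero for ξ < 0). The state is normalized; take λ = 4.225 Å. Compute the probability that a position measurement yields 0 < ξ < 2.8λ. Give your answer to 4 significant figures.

P ≈ 0.6578

|ψ|² is the probability density, so P = ∫_{0}^{2.8λ} |ψ|² dξ.
The normalization integral ∫|ψ|²dξ over the whole domain equals 3·λ^5/4·A², and A² cancels in the ratio.
In terms of u = ξ/λ (A² and the length scale cancel between numerator and denominator), P = [∫_{0}^{2.8} u^4·e^(-2·u) du] / [∫_{0}^{∞} u^4·e^(-2·u) du].
Using ∫ u^4·e^(-2·u) du = -(u^4/2 + u^3 + 3·u^2/2 + 3·u/2 + 3/4)·e^(-2·u), the numerator is ≈ 0.493387 and the denominator is 3/4.
This works out to P = 0.65785.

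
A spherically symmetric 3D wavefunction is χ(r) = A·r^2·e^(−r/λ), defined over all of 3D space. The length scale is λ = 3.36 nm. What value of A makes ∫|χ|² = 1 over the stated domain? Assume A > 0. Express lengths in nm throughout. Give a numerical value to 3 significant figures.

Require ∫ |χ|² 4πr² dr = 1 over the whole domain.
(Spherical symmetry: dV = 4πr² dr.)
With χ = A·r^2·e^(−r/λ), the integral evaluates to A²·[45·π·λ^7/2].
Hence A² = 1/[45·π·λ^7/2].
With λ = 3.36: A² = 0.000002926 and A = 0.001711.

A ≈ 0.00171 nm^(-7/2)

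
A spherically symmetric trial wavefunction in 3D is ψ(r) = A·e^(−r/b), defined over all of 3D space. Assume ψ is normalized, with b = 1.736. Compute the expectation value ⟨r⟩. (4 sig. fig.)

By definition ⟨r⟩ = ∫ r |ψ(r)|² 4πr² dr.
Recall ∫₀^∞ r^m e^(−r/β) dr = m!·β^(m+1), the ratio of the moment integral to the normalization integral gives ⟨r⟩ = 3·b/2.
With b = 1.736, ⟨r⟩ = 2.6040.

⟨r⟩ ≈ 2.604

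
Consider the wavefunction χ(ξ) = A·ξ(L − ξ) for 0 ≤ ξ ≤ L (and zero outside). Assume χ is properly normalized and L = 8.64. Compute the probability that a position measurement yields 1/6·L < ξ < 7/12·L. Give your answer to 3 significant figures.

The probability is P = ∫ |χ|² dξ over [1/6·L, 7/12·L].
Since A² = 1/(L^5/30), this is the region integral divided by the full normalization integral.
Let u = ξ/L; then A² and the length scale cancel, so P = ∫_{1/6}^{7/12} u^2·(1 - u)^2 du ÷ ∫_{0}^{1} u^2·(1 - u)^2 du.
An antiderivative of u^2·(1 - u)^2 is u^3·(6·u^2 - 15·u + 10)/30; evaluating from 1/6 to 7/12 gives ≈ 0.020596, while the full integral is 1/30.
Taking the ratio, P = 0.6179.

P ≈ 0.618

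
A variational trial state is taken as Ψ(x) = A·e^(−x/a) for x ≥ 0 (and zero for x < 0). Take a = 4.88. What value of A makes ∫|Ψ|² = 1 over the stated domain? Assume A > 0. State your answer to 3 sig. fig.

A ≈ 0.640

Normalization requires ∫|Ψ|² dx = 1, integrated from 0 to ∞.
Using ∫₀^∞ xⁿ e^(−αx) dx = n!/αⁿ⁺¹, ∫|Ψ|² dx = A²·(a/2).
With a = 4.88: A² = 0.4098 and A = 0.6402.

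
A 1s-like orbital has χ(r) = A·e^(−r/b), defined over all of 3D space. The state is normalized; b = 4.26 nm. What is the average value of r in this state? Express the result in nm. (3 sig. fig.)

⟨r⟩ ≈ 6.39 nm

⟨r⟩ = ∫ r |χ|² 4πr² dr over the full domain.
Using ∫₀^∞ rⁿ e^(−αr) dr = n!/αⁿ⁺¹, since the A² factors cancel between numerator and denominator, ⟨r⟩ = 3·b/2.
Putting b = 4.26 gives 6.390.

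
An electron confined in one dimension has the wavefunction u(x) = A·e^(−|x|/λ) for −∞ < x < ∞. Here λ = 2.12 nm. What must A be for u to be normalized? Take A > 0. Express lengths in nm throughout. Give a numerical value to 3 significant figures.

A ≈ 0.687 nm^(-1/2)

Normalization requires ∫|u|² dx = 1, integrated from −∞ to ∞.
Recall ∫₀^∞ x^m e^(−x/β) dx = m!·β^(m+1), with u = A·e^(−|x|/λ), the integral evaluates to A²·[λ].
So A² = (λ)^(−1).
Plugging in λ = 2.12 yields A = 0.6868.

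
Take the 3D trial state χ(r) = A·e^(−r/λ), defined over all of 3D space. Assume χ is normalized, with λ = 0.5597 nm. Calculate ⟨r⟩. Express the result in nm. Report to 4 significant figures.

⟨r⟩ ≈ 0.8396 nm

The expectation value is the |χ|²-weighted average of r: ∫ r|χ|² 4πr² dr.
Recall ∫₀^∞ r^m e^(−r/β) dr = m!·β^(m+1), since the A² factors cancel between numerator and denominator, ⟨r⟩ = 3·λ/2.
Putting λ = 0.5597 gives 0.83955.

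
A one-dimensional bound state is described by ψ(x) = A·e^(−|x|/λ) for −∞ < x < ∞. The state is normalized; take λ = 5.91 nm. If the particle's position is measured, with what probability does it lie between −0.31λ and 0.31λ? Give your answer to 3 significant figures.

|ψ|² is the probability density, so P = ∫_{−0.31λ}^{0.31λ} |ψ|² dx.
The normalization integral ∫|ψ|²dx over the whole domain equals λ·A², and A² cancels in the ratio.
Both integrals are even about x = 0, so only the x ≥ 0 halves are needed (the factors of 2 cancel). Let u = x/λ; then A² and the length scale cancel, so P = ∫_{0}^{0.31} e^(-2·u) du ÷ ∫_{0}^{∞} e^(-2·u) du.
With ∫ e^(-2·u) du = -e^(-2·u)/2 + C, the region integral is 1/2 - e^(-31/50)/2 and the full one is 1/2.
The result is P = 0.4621.

P ≈ 0.462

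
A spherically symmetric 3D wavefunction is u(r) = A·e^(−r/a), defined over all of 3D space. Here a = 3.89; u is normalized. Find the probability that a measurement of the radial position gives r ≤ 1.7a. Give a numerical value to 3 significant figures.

P ≈ 0.660

P = ∫ |u|² 4πr² dr over r ≤ 1.7a.
Normalization gives A² = 1/(π·a^3).
Let t = r/a; then A², 4π and the length scale all cancel, so P = ∫_{0}^{1.7} t^2·e^(-2·t) dt ÷ ∫_{0}^{∞} t^2·e^(-2·t) dt.
An antiderivative of t^2·e^(-2·t) is -(2·t^2 + 2·t + 1)·e^(-2·t)/4; evaluating from 0 to 1.7 gives 1/4 - 509·e^(-17/5)/200, while the full integral is 1/4.
Taking the ratio yields P = 0.6603.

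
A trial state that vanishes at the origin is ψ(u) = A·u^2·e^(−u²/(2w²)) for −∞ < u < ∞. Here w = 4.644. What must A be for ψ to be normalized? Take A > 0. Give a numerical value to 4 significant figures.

A ≈ 0.01866

Require ∫ |ψ|² du = 1 over the whole domain.
With ∫_{−∞}^{∞} u^(2m) e^(−αu²) du = (2m−1)!!·√π / (2^m α^(m+1/2)), ∫|ψ|² du = A²·(3·√(π)·w^5/4).
Setting this equal to 1 gives A² = 1/(3·√(π)·w^5/4).
Substituting w = 4.644 gives A² = 0.00034826, so A = 0.018662.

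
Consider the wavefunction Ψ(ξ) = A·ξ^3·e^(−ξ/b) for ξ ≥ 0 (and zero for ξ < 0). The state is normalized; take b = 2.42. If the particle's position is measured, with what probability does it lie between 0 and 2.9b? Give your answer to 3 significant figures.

P ≈ 0.362

P = ∫_{0}^{2.9b} |Ψ(ξ)|² dξ.
The normalization integral ∫|Ψ|²dξ over the whole domain equals 45·b^7/8·A², and A² cancels in the ratio.
In terms of u = ξ/b (A² and the length scale cancel between numerator and denominator), P = [∫_{0}^{2.9} u^6·e^(-2·u) du] / [∫_{0}^{∞} u^6·e^(-2·u) du].
An antiderivative of u^6·e^(-2·u) is -(4·u^6 + 12·u^5 + 30·u^4 + 60·u^3 + 90·u^2 + 90·u + 45)·e^(-2·u)/8; evaluating from 0 to 2.9 gives ≈ 2.0340, while the full integral is 45/8.
This works out to P = 0.3616.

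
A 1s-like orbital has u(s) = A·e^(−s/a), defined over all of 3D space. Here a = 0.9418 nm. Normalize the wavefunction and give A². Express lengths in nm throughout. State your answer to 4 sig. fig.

The normalization condition is ∫|u|² 4πs² ds = 1 from 0 to ∞.
In 3D with spherical symmetry the volume element is 4πs² ds.
Recall ∫₀^∞ s^m e^(−s/β) ds = m!·β^(m+1), with u = A·e^(−s/a), the integral evaluates to A²·[π·a^3].
Hence A² = 1/[π·a^3].
With a = 0.9418: A² = 0.38104 and A = 0.61729.

A^2 ≈ 0.3810 nm^(-3)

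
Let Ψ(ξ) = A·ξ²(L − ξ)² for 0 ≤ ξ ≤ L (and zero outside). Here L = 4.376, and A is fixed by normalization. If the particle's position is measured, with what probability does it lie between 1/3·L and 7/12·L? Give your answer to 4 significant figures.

The probability is P = ∫ |Ψ|² dξ over [1/3·L, 7/12·L].
Since A² = 1/(L^9/630), this is the region integral divided by the full normalization integral.
In terms of u = ξ/L (A² and the length scale cancel between numerator and denominator), P = [∫_{1/3}^{7/12} u^4·(1 - u)^4 du] / [∫_{0}^{1} u^4·(1 - u)^4 du].
Using ∫ u^4·(1 - u)^4 du = u^5·(70·u^4 - 315·u^3 + 540·u^2 - 420·u + 126)/630, the numerator is ≈ 0.000877499 and the denominator is 1/630.
This works out to P = 0.55282.

P ≈ 0.5528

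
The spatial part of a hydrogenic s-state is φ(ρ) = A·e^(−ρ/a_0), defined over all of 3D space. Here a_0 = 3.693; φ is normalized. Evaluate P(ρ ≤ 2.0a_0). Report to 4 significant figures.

With dV = 4πρ²dρ, the probability is ∫|φ|² dV over ρ ≤ 2.0a_0.
Normalization gives A² = 1/(π·a_0^3).
Substituting u = ρ/a_0, A², 4π and the length scale all cancel in the ratio: P = ∫_{0}^{2.0} u^2·e^(-2·u) du / ∫_{0}^{∞} u^2·e^(-2·u) du.
An antiderivative of u^2·e^(-2·u) is -(2·u^2 + 2·u + 1)·e^(-2·u)/4; evaluating from 0 to 2.0 gives 1/4 - 13·e^(-4)/4, while the full integral is 1/4.
Taking the ratio yields P = 0.76190.

P ≈ 0.7619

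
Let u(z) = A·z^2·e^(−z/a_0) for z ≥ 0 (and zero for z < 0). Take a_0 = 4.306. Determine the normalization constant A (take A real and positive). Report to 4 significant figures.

The normalization condition is ∫|u|² dz = 1 from 0 to ∞.
Using ∫₀^∞ zⁿ e^(−αz) dz = n!/αⁿ⁺¹, carrying out the integral gives A² · 3·a_0^5/4.
With a_0 = 4.306: A² = 0.00090068 and A = 0.030011.

A ≈ 0.03001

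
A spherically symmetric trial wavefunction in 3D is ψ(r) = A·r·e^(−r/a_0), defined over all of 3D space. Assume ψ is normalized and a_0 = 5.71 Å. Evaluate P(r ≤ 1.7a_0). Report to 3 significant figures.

P = ∫ |ψ|² 4πr² dr over r ≤ 1.7a_0.
Normalization gives A² = 1/(3·π·a_0^5).
In terms of u = r/a_0 (A², 4π and the length scale all cancel between numerator and denominator), P = [∫_{0}^{1.7} u^4·e^(-2·u) du] / [∫_{0}^{∞} u^4·e^(-2·u) du].
Using ∫ u^4·e^(-2·u) du = -(u^4/2 + u^3 + 3·u^2/2 + 3·u/2 + 3/4)·e^(-2·u), the numerator is ≈ 0.19186 and the denominator is 3/4.
The region integral divided by the full integral gives P = 0.2558.

P ≈ 0.256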